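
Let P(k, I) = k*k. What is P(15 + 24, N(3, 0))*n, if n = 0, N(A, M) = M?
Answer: 0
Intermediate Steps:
P(k, I) = k²
P(15 + 24, N(3, 0))*n = (15 + 24)²*0 = 39²*0 = 1521*0 = 0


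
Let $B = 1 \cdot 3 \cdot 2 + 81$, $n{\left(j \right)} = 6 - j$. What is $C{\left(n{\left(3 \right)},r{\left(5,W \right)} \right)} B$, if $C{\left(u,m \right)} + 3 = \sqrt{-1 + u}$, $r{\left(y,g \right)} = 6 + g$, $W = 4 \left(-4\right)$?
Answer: $-261 + 87 \sqrt{2} \approx -137.96$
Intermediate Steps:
$W = -16$
$C{\left(u,m \right)} = -3 + \sqrt{-1 + u}$
$B = 87$ ($B = 3 \cdot 2 + 81 = 6 + 81 = 87$)
$C{\left(n{\left(3 \right)},r{\left(5,W \right)} \right)} B = \left(-3 + \sqrt{-1 + \left(6 - 3\right)}\right) 87 = \left(-3 + \sqrt{-1 + 3}\right) 87 = \left(-3 + \sqrt{2}\right) 87 = -261 + 87 \sqrt{2}$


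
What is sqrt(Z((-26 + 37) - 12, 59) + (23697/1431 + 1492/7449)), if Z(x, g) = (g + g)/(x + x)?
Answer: 4*I*sqrt(45720256179)/131599 ≈ 6.4992*I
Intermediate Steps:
Z(x, g) = g/x (Z(x, g) = (2*g)/((2*x)) = (2*g)*(1/(2*x)) = g/x)
sqrt(Z((-26 + 37) - 12, 59) + (23697/1431 + 1492/7449)) = sqrt(59/((-26 + 37) - 12) + (23697/1431 + 1492/7449)) = sqrt(59/(11 - 12) + (23697*(1/1431) + 1492*(1/7449))) = sqrt(59/(-1) + (2633/159 + 1492/7449)) = sqrt(59*(-1) + 2205605/131599) = sqrt(-59 + 2205605/131599) = sqrt(-5558736/131599) = 4*I*sqrt(45720256179)/131599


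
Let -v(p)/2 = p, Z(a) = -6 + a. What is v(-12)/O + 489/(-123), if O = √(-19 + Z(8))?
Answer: -163/41 - 24*I*√17/17 ≈ -3.9756 - 5.8209*I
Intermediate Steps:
v(p) = -2*p
O = I*√17 (O = √(-19 + (-6 + 8)) = √(-19 + 2) = √(-17) = I*√17 ≈ 4.1231*I)
v(-12)/O + 489/(-123) = (-2*(-12))/((I*√17)) + 489/(-123) = 24*(-I*√17/17) + 489*(-1/123) = -24*I*√17/17 - 163/41 = -163/41 - 24*I*√17/17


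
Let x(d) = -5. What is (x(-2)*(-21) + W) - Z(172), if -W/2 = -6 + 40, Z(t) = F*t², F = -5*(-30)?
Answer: -4437563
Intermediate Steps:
F = 150
Z(t) = 150*t²
W = -68 (W = -2*(-6 + 40) = -2*34 = -68)
(x(-2)*(-21) + W) - Z(172) = (-5*(-21) - 68) - 150*172² = (105 - 68) - 150*29584 = 37 - 1*4437600 = 37 - 4437600 = -4437563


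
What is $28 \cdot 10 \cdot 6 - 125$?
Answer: $1555$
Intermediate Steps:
$28 \cdot 10 \cdot 6 - 125 = 28 \cdot 60 - 125 = 1680 - 125 = 1555$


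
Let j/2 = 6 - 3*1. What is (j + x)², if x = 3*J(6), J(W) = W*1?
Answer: 576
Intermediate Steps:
j = 6 (j = 2*(6 - 3*1) = 2*(6 - 3) = 2*3 = 6)
J(W) = W
x = 18 (x = 3*6 = 18)
(j + x)² = (6 + 18)² = 24² = 576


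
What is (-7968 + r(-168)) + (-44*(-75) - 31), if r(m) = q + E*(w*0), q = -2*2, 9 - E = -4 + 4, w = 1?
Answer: -4703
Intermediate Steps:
E = 9 (E = 9 - (-4 + 4) = 9 - 1*0 = 9 + 0 = 9)
q = -4
r(m) = -4 (r(m) = -4 + 9*(1*0) = -4 + 9*0 = -4 + 0 = -4)
(-7968 + r(-168)) + (-44*(-75) - 31) = (-7968 - 4) + (-44*(-75) - 31) = -7972 + (3300 - 31) = -7972 + 3269 = -4703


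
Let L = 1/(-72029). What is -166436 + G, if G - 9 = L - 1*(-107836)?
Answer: -4220251140/72029 ≈ -58591.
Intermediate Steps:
L = -1/72029 ≈ -1.3883e-5
G = 7767967504/72029 (G = 9 + (-1/72029 - 1*(-107836)) = 9 + (-1/72029 + 107836) = 9 + 7767319243/72029 = 7767967504/72029 ≈ 1.0785e+5)
-166436 + G = -166436 + 7767967504/72029 = -4220251140/72029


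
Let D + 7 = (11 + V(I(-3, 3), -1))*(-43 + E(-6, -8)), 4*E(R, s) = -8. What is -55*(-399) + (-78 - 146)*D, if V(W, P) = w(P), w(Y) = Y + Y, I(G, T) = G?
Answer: 114233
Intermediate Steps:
E(R, s) = -2 (E(R, s) = (¼)*(-8) = -2)
w(Y) = 2*Y
V(W, P) = 2*P
D = -412 (D = -7 + (11 + 2*(-1))*(-43 - 2) = -7 + (11 - 2)*(-45) = -7 + 9*(-45) = -7 - 405 = -412)
-55*(-399) + (-78 - 146)*D = -55*(-399) + (-78 - 146)*(-412) = 21945 - 224*(-412) = 21945 + 92288 = 114233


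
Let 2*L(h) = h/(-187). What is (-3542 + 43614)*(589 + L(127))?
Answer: 4411105724/187 ≈ 2.3589e+7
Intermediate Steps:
L(h) = -h/374 (L(h) = (h/(-187))/2 = (h*(-1/187))/2 = (-h/187)/2 = -h/374)
(-3542 + 43614)*(589 + L(127)) = (-3542 + 43614)*(589 - 1/374*127) = 40072*(589 - 127/374) = 40072*(220159/374) = 4411105724/187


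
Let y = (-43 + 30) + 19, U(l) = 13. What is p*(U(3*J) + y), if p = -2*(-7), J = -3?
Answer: 266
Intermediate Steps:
p = 14
y = 6 (y = -13 + 19 = 6)
p*(U(3*J) + y) = 14*(13 + 6) = 14*19 = 266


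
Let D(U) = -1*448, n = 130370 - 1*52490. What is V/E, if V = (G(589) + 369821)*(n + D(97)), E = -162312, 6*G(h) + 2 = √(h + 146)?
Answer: -10738482698/60867 - 67753*√15/121734 ≈ -1.7643e+5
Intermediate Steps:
G(h) = -⅓ + √(146 + h)/6 (G(h) = -⅓ + √(h + 146)/6 = -⅓ + √(146 + h)/6)
n = 77880 (n = 130370 - 52490 = 77880)
D(U) = -448
V = 85907861584/3 + 271012*√15/3 (V = ((-⅓ + √(146 + 589)/6) + 369821)*(77880 - 448) = ((-⅓ + √735/6) + 369821)*77432 = ((-⅓ + (7*√15)/6) + 369821)*77432 = ((-⅓ + 7*√15/6) + 369821)*77432 = (1109462/3 + 7*√15/6)*77432 = 85907861584/3 + 271012*√15/3 ≈ 2.8636e+10)
V/E = (85907861584/3 + 271012*√15/3)/(-162312) = (85907861584/3 + 271012*√15/3)*(-1/162312) = -10738482698/60867 - 67753*√15/121734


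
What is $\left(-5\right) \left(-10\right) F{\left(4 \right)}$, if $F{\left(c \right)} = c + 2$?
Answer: $300$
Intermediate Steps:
$F{\left(c \right)} = 2 + c$
$\left(-5\right) \left(-10\right) F{\left(4 \right)} = \left(-5\right) \left(-10\right) \left(2 + 4\right) = 50 \cdot 6 = 300$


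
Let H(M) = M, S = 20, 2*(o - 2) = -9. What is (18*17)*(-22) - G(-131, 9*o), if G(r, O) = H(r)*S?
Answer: -4112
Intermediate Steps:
o = -5/2 (o = 2 + (½)*(-9) = 2 - 9/2 = -5/2 ≈ -2.5000)
G(r, O) = 20*r (G(r, O) = r*20 = 20*r)
(18*17)*(-22) - G(-131, 9*o) = (18*17)*(-22) - 20*(-131) = 306*(-22) - 1*(-2620) = -6732 + 2620 = -4112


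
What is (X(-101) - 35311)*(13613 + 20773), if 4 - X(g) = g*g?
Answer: -1564838088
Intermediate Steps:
X(g) = 4 - g² (X(g) = 4 - g*g = 4 - g²)
(X(-101) - 35311)*(13613 + 20773) = ((4 - 1*(-101)²) - 35311)*(13613 + 20773) = ((4 - 1*10201) - 35311)*34386 = ((4 - 10201) - 35311)*34386 = (-10197 - 35311)*34386 = -45508*34386 = -1564838088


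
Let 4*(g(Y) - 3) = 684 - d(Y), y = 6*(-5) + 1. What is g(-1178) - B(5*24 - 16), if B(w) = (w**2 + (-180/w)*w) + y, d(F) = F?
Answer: -20277/2 ≈ -10139.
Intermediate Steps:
y = -29 (y = -30 + 1 = -29)
B(w) = -209 + w**2 (B(w) = (w**2 + (-180/w)*w) - 29 = (w**2 - 180) - 29 = (-180 + w**2) - 29 = -209 + w**2)
g(Y) = 174 - Y/4 (g(Y) = 3 + (684 - Y)/4 = 3 + (171 - Y/4) = 174 - Y/4)
g(-1178) - B(5*24 - 16) = (174 - 1/4*(-1178)) - (-209 + (5*24 - 16)**2) = (174 + 589/2) - (-209 + (120 - 16)**2) = 937/2 - (-209 + 104**2) = 937/2 - (-209 + 10816) = 937/2 - 1*10607 = 937/2 - 10607 = -20277/2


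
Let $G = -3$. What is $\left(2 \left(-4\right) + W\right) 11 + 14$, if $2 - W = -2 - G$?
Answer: $-63$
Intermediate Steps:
$W = 1$ ($W = 2 - \left(-2 - -3\right) = 2 - \left(-2 + 3\right) = 2 - 1 = 1$)
$\left(2 \left(-4\right) + W\right) 11 + 14 = \left(2 \left(-4\right) + 1\right) 11 + 14 = \left(-8 + 1\right) 11 + 14 = \left(-7\right) 11 + 14 = -77 + 14 = -63$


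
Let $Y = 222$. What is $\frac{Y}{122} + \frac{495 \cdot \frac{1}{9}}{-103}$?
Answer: $\frac{8078}{6283} \approx 1.2857$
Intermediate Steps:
$\frac{Y}{122} + \frac{495 \cdot \frac{1}{9}}{-103} = \frac{222}{122} + \frac{495 \cdot \frac{1}{9}}{-103} = 222 \cdot \frac{1}{122} + 495 \cdot \frac{1}{9} \left(- \frac{1}{103}\right) = \frac{111}{61} + 55 \left(- \frac{1}{103}\right) = \frac{111}{61} - \frac{55}{103} = \frac{8078}{6283}$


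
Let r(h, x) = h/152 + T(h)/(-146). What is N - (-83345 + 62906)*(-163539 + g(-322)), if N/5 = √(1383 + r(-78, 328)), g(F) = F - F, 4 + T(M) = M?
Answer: -3342573621 + 5*√10642663211/2774 ≈ -3.3426e+9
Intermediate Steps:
T(M) = -4 + M
g(F) = 0
r(h, x) = 2/73 - 3*h/11096 (r(h, x) = h/152 + (-4 + h)/(-146) = h*(1/152) + (-4 + h)*(-1/146) = h/152 + (2/73 - h/146) = 2/73 - 3*h/11096)
N = 5*√10642663211/2774 (N = 5*√(1383 + (2/73 - 3/11096*(-78))) = 5*√(1383 + (2/73 + 117/5548)) = 5*√(1383 + 269/5548) = 5*√(7673153/5548) = 5*(√10642663211/2774) = 5*√10642663211/2774 ≈ 185.95)
N - (-83345 + 62906)*(-163539 + g(-322)) = 5*√10642663211/2774 - (-83345 + 62906)*(-163539 + 0) = 5*√10642663211/2774 - (-20439)*(-163539) = 5*√10642663211/2774 - 1*3342573621 = 5*√10642663211/2774 - 3342573621 = -3342573621 + 5*√10642663211/2774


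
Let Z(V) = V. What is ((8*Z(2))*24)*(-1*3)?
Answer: -1152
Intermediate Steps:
((8*Z(2))*24)*(-1*3) = ((8*2)*24)*(-1*3) = (16*24)*(-3) = 384*(-3) = -1152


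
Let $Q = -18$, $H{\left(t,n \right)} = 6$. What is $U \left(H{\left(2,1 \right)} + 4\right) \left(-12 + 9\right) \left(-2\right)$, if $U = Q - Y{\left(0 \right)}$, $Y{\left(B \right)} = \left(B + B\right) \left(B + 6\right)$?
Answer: $-1080$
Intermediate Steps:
$Y{\left(B \right)} = 2 B \left(6 + B\right)$
$U = -18$ ($U = -18 - 2 \cdot 0 \left(6 + 0\right) = -18 - 2 \cdot 0 \cdot 6 = -18 - 0 = -18 + 0 = -18$)
$U \left(H{\left(2,1 \right)} + 4\right) \left(-12 + 9\right) \left(-2\right) = - 18 \left(6 + 4\right) \left(-12 + 9\right) \left(-2\right) = - 18 \cdot 10 \left(-3\right) \left(-2\right) = \left(-18\right) \left(-30\right) \left(-2\right) = 540 \left(-2\right) = -1080$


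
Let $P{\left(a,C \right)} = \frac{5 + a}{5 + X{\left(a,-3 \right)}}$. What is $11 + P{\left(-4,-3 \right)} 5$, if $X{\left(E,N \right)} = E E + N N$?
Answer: $\frac{67}{6} \approx 11.167$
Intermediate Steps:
$X{\left(E,N \right)} = E^{2} + N^{2}$
$P{\left(a,C \right)} = \frac{5 + a}{14 + a^{2}}$ ($P{\left(a,C \right)} = \frac{5 + a}{5 + \left(a^{2} + \left(-3\right)^{2}\right)} = \frac{5 + a}{5 + \left(a^{2} + 9\right)} = \frac{5 + a}{5 + \left(9 + a^{2}\right)} = \frac{5 + a}{14 + a^{2}}$)
$11 + P{\left(-4,-3 \right)} 5 = 11 + \frac{5 - 4}{14 + \left(-4\right)^{2}} \cdot 5 = 11 + \frac{1}{14 + 16} \cdot 1 \cdot 5 = 11 + \frac{1}{30} \cdot 1 \cdot 5 = 11 + \frac{1}{30} \cdot 5 = 11 + \frac{1}{6} = \frac{67}{6}$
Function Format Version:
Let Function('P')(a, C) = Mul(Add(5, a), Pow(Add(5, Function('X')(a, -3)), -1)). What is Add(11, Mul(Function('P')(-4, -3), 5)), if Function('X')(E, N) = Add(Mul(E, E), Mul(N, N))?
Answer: Rational(67, 6) ≈ 11.167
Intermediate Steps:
Function('X')(E, N) = Add(Pow(E, 2), Pow(N, 2))
Function('P')(a, C) = Mul(Pow(Add(14, Pow(a, 2)), -1), Add(5, a)) (Function('P')(a, C) = Mul(Add(5, a), Pow(Add(5, Add(Pow(a, 2), Pow(-3, 2))), -1)) = Mul(Add(5, a), Pow(Add(5, Add(Pow(a, 2), 9)), -1)) = Mul(Add(5, a), Pow(Add(5, Add(9, Pow(a, 2))), -1)) = Mul(Add(5, a), Pow(Add(14, Pow(a, 2)), -1)) = Mul(Pow(Add(14, Pow(a, 2)), -1), Add(5, a)))
Add(11, Mul(Function('P')(-4, -3), 5)) = Add(11, Mul(Mul(Pow(Add(14, Pow(-4, 2)), -1), Add(5, -4)), 5)) = Add(11, Mul(Mul(Pow(Add(14, 16), -1), 1), 5)) = Add(11, Mul(Mul(Pow(30, -1), 1), 5)) = Add(11, Mul(Mul(Rational(1, 30), 1), 5)) = Add(11, Mul(Rational(1, 30), 5)) = Add(11, Rational(1, 6)) = Rational(67, 6)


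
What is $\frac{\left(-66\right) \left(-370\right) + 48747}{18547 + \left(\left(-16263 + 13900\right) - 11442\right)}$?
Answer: $\frac{73167}{4742} \approx 15.43$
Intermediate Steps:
$\frac{\left(-66\right) \left(-370\right) + 48747}{18547 + \left(\left(-16263 + 13900\right) - 11442\right)} = \frac{24420 + 48747}{18547 - 13805} = \frac{73167}{18547 - 13805} = \frac{73167}{4742}$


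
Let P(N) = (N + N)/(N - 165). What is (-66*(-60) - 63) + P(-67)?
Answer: 452119/116 ≈ 3897.6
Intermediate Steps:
P(N) = 2*N/(-165 + N) (P(N) = (2*N)/(-165 + N) = 2*N/(-165 + N))
(-66*(-60) - 63) + P(-67) = (-66*(-60) - 63) + 2*(-67)/(-165 - 67) = (3960 - 63) + 2*(-67)/(-232) = 3897 + 2*(-67)*(-1/232) = 3897 + 67/116 = 452119/116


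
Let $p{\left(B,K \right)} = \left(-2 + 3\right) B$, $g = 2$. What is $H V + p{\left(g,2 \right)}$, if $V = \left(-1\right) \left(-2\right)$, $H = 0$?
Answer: $2$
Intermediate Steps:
$V = 2$
$p{\left(B,K \right)} = B$ ($p{\left(B,K \right)} = 1 B = B$)
$H V + p{\left(g,2 \right)} = 0 \cdot 2 + 2 = 0 + 2 = 2$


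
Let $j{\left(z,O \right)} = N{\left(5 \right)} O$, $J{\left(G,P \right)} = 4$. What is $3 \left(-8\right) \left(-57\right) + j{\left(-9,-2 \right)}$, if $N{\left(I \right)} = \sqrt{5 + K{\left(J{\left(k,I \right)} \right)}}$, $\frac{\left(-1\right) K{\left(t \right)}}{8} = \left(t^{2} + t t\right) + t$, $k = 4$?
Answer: $1368 - 2 i \sqrt{283} \approx 1368.0 - 33.645 i$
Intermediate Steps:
$K{\left(t \right)} = - 16 t^{2} - 8 t$ ($K{\left(t \right)} = - 8 \left(\left(t^{2} + t t\right) + t\right) = - 8 \left(\left(t^{2} + t^{2}\right) + t\right) = - 8 \left(2 t^{2} + t\right) = - 8 \left(t + 2 t^{2}\right) = - 16 t^{2} - 8 t$)
$N{\left(I \right)} = i \sqrt{283}$ ($N{\left(I \right)} = \sqrt{5 - 32 \left(1 + 2 \cdot 4\right)} = \sqrt{5 - 32 \left(1 + 8\right)} = \sqrt{5 - 32 \cdot 9} = \sqrt{5 - 288} = \sqrt{-283} = i \sqrt{283}$)
$j{\left(z,O \right)} = i O \sqrt{283}$ ($j{\left(z,O \right)} = i \sqrt{283} O = i O \sqrt{283}$)
$3 \left(-8\right) \left(-57\right) + j{\left(-9,-2 \right)} = 3 \left(-8\right) \left(-57\right) + i \left(-2\right) \sqrt{283} = \left(-24\right) \left(-57\right) - 2 i \sqrt{283} = 1368 - 2 i \sqrt{283}$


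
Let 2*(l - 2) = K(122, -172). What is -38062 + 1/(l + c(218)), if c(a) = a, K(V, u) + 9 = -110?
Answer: -12217900/321 ≈ -38062.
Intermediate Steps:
K(V, u) = -119 (K(V, u) = -9 - 110 = -119)
l = -115/2 (l = 2 + (½)*(-119) = 2 - 119/2 = -115/2 ≈ -57.500)
-38062 + 1/(l + c(218)) = -38062 + 1/(-115/2 + 218) = -38062 + 1/(321/2) = -38062 + 2/321 = -12217900/321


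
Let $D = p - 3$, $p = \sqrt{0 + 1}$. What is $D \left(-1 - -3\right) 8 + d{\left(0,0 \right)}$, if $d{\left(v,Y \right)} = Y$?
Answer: $-32$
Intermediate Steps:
$p = 1$ ($p = \sqrt{1} = 1$)
$D = -2$ ($D = 1 - 3 = -2$)
$D \left(-1 - -3\right) 8 + d{\left(0,0 \right)} = - 2 \left(-1 - -3\right) 8 + 0 = - 2 \left(-1 + 3\right) 8 + 0 = - 2 \cdot 2 \cdot 8 + 0 = \left(-2\right) 16 + 0 = -32 + 0 = -32$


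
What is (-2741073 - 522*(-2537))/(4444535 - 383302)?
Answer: -1416759/4061233 ≈ -0.34885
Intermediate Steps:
(-2741073 - 522*(-2537))/(4444535 - 383302) = (-2741073 + 1324314)/4061233 = -1416759*1/4061233 = -1416759/4061233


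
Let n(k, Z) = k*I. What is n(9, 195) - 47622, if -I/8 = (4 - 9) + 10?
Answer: -47982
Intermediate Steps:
I = -40 (I = -8*((4 - 9) + 10) = -8*(-5 + 10) = -8*5 = -40)
n(k, Z) = -40*k (n(k, Z) = k*(-40) = -40*k)
n(9, 195) - 47622 = -40*9 - 47622 = -360 - 47622 = -47982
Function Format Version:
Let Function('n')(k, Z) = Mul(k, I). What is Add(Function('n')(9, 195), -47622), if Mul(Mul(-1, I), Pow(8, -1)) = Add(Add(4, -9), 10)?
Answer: -47982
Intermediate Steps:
I = -40 (I = Mul(-8, Add(Add(4, -9), 10)) = Mul(-8, Add(-5, 10)) = Mul(-8, 5) = -40)
Function('n')(k, Z) = Mul(-40, k) (Function('n')(k, Z) = Mul(k, -40) = Mul(-40, k))
Add(Function('n')(9, 195), -47622) = Add(Mul(-40, 9), -47622) = Add(-360, -47622) = -47982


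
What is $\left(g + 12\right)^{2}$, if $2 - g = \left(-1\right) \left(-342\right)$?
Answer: $107584$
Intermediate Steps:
$g = -340$ ($g = 2 - \left(-1\right) \left(-342\right) = 2 - 342 = -340$)
$\left(g + 12\right)^{2} = \left(-340 + 12\right)^{2} = \left(-328\right)^{2} = 107584$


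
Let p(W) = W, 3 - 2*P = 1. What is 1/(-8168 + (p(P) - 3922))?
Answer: -1/12089 ≈ -8.2720e-5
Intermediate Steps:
P = 1 (P = 3/2 - ½*1 = 3/2 - ½ = 1)
1/(-8168 + (p(P) - 3922)) = 1/(-8168 + (1 - 3922)) = 1/(-8168 - 3921) = 1/(-12089) = -1/12089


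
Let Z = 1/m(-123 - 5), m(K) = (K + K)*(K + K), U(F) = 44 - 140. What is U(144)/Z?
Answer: -6291456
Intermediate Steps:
U(F) = -96
m(K) = 4*K² (m(K) = (2*K)*(2*K) = 4*K²)
Z = 1/65536 (Z = 1/(4*(-123 - 5)²) = 1/(4*(-128)²) = 1/(4*16384) = 1/65536 ≈ 1.5259e-5)
U(144)/Z = -96/1/65536 = -96*65536 = -6291456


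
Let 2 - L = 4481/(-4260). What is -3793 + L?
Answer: -16145179/4260 ≈ -3789.9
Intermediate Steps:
L = 13001/4260 (L = 2 - 4481/(-4260) = 2 - 4481*(-1)/4260 = 2 - 1*(-4481/4260) = 2 + 4481/4260 = 13001/4260 ≈ 3.0519)
-3793 + L = -3793 + 13001/4260 = -16145179/4260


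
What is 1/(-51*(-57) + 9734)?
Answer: 1/12641 ≈ 7.9108e-5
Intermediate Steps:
1/(-51*(-57) + 9734) = 1/(2907 + 9734) = 1/12641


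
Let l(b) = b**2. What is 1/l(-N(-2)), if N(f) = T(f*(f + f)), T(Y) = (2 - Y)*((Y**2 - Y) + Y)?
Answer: 1/147456 ≈ 6.7817e-6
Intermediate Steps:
T(Y) = Y**2*(2 - Y) (T(Y) = (2 - Y)*Y**2 = Y**2*(2 - Y))
N(f) = 4*f**4*(2 - 2*f**2) (N(f) = (f*(f + f))**2*(2 - f*(f + f)) = (f*(2*f))**2*(2 - f*2*f) = (2*f**2)**2*(2 - 2*f**2) = (4*f**4)*(2 - 2*f**2) = 4*f**4*(2 - 2*f**2))
1/l(-N(-2)) = 1/((-8*(-2)**4*(1 - 1*(-2)**2))**2) = 1/((-8*16*(1 - 1*4))**2) = 1/((-8*16*(1 - 4))**2) = 1/((-8*16*(-3))**2) = 1/((-1*(-384))**2) = 1/(384**2) = 1/147456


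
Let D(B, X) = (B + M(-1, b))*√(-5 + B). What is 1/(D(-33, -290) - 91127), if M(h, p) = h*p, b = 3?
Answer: I/(-91127*I + 36*√38) ≈ -1.0974e-5 + 2.6724e-8*I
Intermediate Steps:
D(B, X) = √(-5 + B)*(-3 + B) (D(B, X) = (B - 1*3)*√(-5 + B) = (B - 3)*√(-5 + B) = (-3 + B)*√(-5 + B) = √(-5 + B)*(-3 + B))
1/(D(-33, -290) - 91127) = 1/(√(-5 - 33)*(-3 - 33) - 91127) = 1/(√(-38)*(-36) - 91127) = 1/((I*√38)*(-36) - 91127) = 1/(-36*I*√38 - 91127) = 1/(-91127 - 36*I*√38)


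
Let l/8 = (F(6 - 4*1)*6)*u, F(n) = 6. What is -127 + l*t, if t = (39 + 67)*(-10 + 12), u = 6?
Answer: 366209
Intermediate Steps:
t = 212 (t = 106*2 = 212)
l = 1728 (l = 8*((6*6)*6) = 8*(36*6) = 8*216 = 1728)
-127 + l*t = -127 + 1728*212 = -127 + 366336 = 366209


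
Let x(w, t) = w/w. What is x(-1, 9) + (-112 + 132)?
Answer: 21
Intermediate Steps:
x(w, t) = 1
x(-1, 9) + (-112 + 132) = 1 + (-112 + 132) = 1 + 20 = 21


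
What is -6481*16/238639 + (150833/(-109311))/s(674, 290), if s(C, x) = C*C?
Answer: -5149305994974143/11850183648459204 ≈ -0.43453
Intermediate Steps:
s(C, x) = C²
-6481*16/238639 + (150833/(-109311))/s(674, 290) = -6481*16/238639 + (150833/(-109311))/(674²) = -103696*1/238639 + (150833*(-1/109311))/454276 = -103696/238639 - 150833/109311*1/454276 = -103696/238639 - 150833/49657363836 = -5149305994974143/11850183648459204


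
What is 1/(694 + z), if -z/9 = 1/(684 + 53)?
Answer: 737/511469 ≈ 0.0014409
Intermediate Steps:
z = -9/737 (z = -9/(684 + 53) = -9/737 ≈ -0.012212)
1/(694 + z) = 1/(694 - 9/737) = 1/(511469/737) = 737/511469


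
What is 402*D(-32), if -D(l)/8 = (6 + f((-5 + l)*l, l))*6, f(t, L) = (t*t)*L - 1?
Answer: 865606731552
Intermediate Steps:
f(t, L) = -1 + L*t² (f(t, L) = t²*L - 1 = L*t² - 1 = -1 + L*t²)
D(l) = -240 - 48*l³*(-5 + l)² (D(l) = -8*(6 + (-1 + l*((-5 + l)*l)²))*6 = -8*(6 + (-1 + l*(l*(-5 + l))²))*6 = -8*(6 + (-1 + l*(l²*(-5 + l)²)))*6 = -8*(6 + (-1 + l³*(-5 + l)²))*6 = -8*(5 + l³*(-5 + l)²)*6 = -8*(30 + 6*l³*(-5 + l)²) = -240 - 48*l³*(-5 + l)²)
402*D(-32) = 402*(-240 - 48*(-32)³*(-5 - 32)²) = 402*(-240 - 48*(-32768)*(-37)²) = 402*(-240 - 48*(-32768)*1369) = 402*(-240 + 2153250816) = 402*2153250576 = 865606731552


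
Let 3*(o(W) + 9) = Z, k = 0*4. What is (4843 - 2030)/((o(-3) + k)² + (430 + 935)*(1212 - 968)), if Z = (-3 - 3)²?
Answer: 2813/333069 ≈ 0.0084457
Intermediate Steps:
k = 0
Z = 36 (Z = (-6)² = 36)
o(W) = 3 (o(W) = -9 + (⅓)*36 = -9 + 12 = 3)
(4843 - 2030)/((o(-3) + k)² + (430 + 935)*(1212 - 968)) = (4843 - 2030)/((3 + 0)² + (430 + 935)*(1212 - 968)) = 2813/(3² + 1365*244) = 2813/(9 + 333060) = 2813/333069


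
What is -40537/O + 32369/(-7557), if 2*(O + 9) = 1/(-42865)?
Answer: 26237391102871/5830762047 ≈ 4499.8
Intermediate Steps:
O = -771571/85730 (O = -9 + (½)/(-42865) = -9 + (½)*(-1/42865) = -9 - 1/85730 = -771571/85730 ≈ -9.0000)
-40537/O + 32369/(-7557) = -40537/(-771571/85730) + 32369/(-7557) = -40537*(-85730/771571) + 32369*(-1/7557) = 3475237010/771571 - 32369/7557 = 26237391102871/5830762047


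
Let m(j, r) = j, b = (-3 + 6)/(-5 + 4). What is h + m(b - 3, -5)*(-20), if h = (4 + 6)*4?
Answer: 160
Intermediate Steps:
b = -3 (b = 3/(-1) = 3*(-1) = -3)
h = 40 (h = 10*4 = 40)
h + m(b - 3, -5)*(-20) = 40 + (-3 - 3)*(-20) = 40 - 6*(-20) = 40 + 120 = 160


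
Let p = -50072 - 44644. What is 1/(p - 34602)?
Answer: -1/129318 ≈ -7.7329e-6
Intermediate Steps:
p = -94716
1/(p - 34602) = 1/(-94716 - 34602) = 1/(-129318) = -1/129318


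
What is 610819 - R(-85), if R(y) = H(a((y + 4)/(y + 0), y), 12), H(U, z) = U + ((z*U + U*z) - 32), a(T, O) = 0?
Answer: 610851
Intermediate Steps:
H(U, z) = -32 + U + 2*U*z (H(U, z) = U + ((U*z + U*z) - 32) = U + (2*U*z - 32) = U + (-32 + 2*U*z) = -32 + U + 2*U*z)
R(y) = -32 (R(y) = -32 + 0 + 2*0*12 = -32 + 0 + 0 = -32)
610819 - R(-85) = 610819 - 1*(-32) = 610819 + 32 = 610851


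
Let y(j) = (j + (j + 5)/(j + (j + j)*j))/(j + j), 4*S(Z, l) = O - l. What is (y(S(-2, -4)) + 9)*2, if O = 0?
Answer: 21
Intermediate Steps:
S(Z, l) = -l/4 (S(Z, l) = (0 - l)/4 = (-l)/4 = -l/4)
y(j) = (j + (5 + j)/(j + 2*j²))/(2*j) (y(j) = (j + (5 + j)/(j + (2*j)*j))/((2*j)) = (j + (5 + j)/(j + 2*j²))*(1/(2*j)) = (j + (5 + j)/(j + 2*j²))/(2*j))
(y(S(-2, -4)) + 9)*2 = ((5 - ¼*(-4) + (-¼*(-4))² + 2*(-¼*(-4))³)/(2*(-¼*(-4))²*(1 + 2*(-¼*(-4)))) + 9)*2 = ((½)*(5 + 1 + 1² + 2*1³)/(1²*(1 + 2*1)) + 9)*2 = ((½)*1*(5 + 1 + 1 + 2*1)/(1 + 2) + 9)*2 = ((½)*1*(5 + 1 + 1 + 2)/3 + 9)*2 = ((½)*1*(⅓)*9 + 9)*2 = (3/2 + 9)*2 = (21/2)*2 = 21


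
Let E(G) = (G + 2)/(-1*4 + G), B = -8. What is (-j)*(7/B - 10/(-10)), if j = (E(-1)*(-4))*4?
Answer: -2/5 ≈ -0.40000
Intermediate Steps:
E(G) = (2 + G)/(-4 + G)
j = 16/5 (j = (((2 - 1)/(-4 - 1))*(-4))*4 = ((1/(-5))*(-4))*4 = (-1/5*1*(-4))*4 = -1/5*(-4)*4 = (4/5)*4 = 16/5 ≈ 3.2000)
(-j)*(7/B - 10/(-10)) = (-1*16/5)*(7/(-8) - 10/(-10)) = -16*(7*(-1/8) - 10*(-1/10))/5 = -16*(-7/8 + 1)/5 = -16/5*1/8 = -2/5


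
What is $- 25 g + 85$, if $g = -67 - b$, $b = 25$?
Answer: $2385$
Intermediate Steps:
$g = -92$ ($g = -67 - 25 = -92$)
$- 25 g + 85 = \left(-25\right) \left(-92\right) + 85 = 2300 + 85 = 2385$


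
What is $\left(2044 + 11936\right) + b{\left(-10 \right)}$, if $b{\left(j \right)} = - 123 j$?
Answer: $15210$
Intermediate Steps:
$\left(2044 + 11936\right) + b{\left(-10 \right)} = \left(2044 + 11936\right) - -1230 = 13980 + 1230 = 15210$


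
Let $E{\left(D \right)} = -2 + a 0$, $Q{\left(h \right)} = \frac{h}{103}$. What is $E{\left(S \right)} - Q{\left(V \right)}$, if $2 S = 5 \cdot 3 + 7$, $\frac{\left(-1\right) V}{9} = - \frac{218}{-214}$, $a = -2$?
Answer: $- \frac{21061}{11021} \approx -1.911$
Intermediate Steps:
$V = - \frac{981}{107}$ ($V = - 9 \left(- \frac{218}{-214}\right) = - 9 \left(\left(-218\right) \left(- \frac{1}{214}\right)\right) = \left(-9\right) \frac{109}{107} = - \frac{981}{107} \approx -9.1682$)
$S = 11$ ($S = \frac{5 \cdot 3 + 7}{2} = \frac{15 + 7}{2} = \frac{1}{2} \cdot 22 = 11$)
$Q{\left(h \right)} = \frac{h}{103}$ ($Q{\left(h \right)} = h \frac{1}{103} = \frac{h}{103}$)
$E{\left(D \right)} = -2$ ($E{\left(D \right)} = -2 - 0 = -2 + 0 = -2$)
$E{\left(S \right)} - Q{\left(V \right)} = -2 - \frac{1}{103} \left(- \frac{981}{107}\right) = -2 - - \frac{981}{11021} = -2 + \frac{981}{11021} = - \frac{21061}{11021}$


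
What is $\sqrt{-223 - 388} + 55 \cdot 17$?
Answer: $935 + i \sqrt{611} \approx 935.0 + 24.718 i$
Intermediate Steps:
$\sqrt{-223 - 388} + 55 \cdot 17 = \sqrt{-611} + 935 = i \sqrt{611} + 935 = 935 + i \sqrt{611}$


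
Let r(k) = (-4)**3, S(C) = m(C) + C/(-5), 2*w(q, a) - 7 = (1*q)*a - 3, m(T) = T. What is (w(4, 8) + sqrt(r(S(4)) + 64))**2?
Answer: 324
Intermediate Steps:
w(q, a) = 2 + a*q/2 (w(q, a) = 7/2 + ((1*q)*a - 3)/2 = 7/2 + (q*a - 3)/2 = 7/2 + (a*q - 3)/2 = 7/2 + (-3 + a*q)/2 = 7/2 + (-3/2 + a*q/2) = 2 + a*q/2)
S(C) = 4*C/5 (S(C) = C + C/(-5) = C + C*(-1/5) = C - C/5 = 4*C/5)
r(k) = -64
(w(4, 8) + sqrt(r(S(4)) + 64))**2 = ((2 + (1/2)*8*4) + sqrt(-64 + 64))**2 = ((2 + 16) + sqrt(0))**2 = (18 + 0)**2 = 18**2 = 324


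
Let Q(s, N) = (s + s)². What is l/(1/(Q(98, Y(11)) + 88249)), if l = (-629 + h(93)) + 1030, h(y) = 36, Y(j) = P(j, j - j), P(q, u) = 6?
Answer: 55352605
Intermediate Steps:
Y(j) = 6
Q(s, N) = 4*s² (Q(s, N) = (2*s)² = 4*s²)
l = 437 (l = (-629 + 36) + 1030 = -593 + 1030 = 437)
l/(1/(Q(98, Y(11)) + 88249)) = 437/(1/(4*98² + 88249)) = 437/(1/(4*9604 + 88249)) = 437/(1/(38416 + 88249)) = 437/(1/126665) = 437*126665 = 55352605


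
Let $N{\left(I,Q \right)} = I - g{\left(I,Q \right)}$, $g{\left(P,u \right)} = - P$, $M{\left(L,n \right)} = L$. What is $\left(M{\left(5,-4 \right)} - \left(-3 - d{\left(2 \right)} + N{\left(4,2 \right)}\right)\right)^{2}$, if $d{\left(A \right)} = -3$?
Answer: $9$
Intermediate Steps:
$N{\left(I,Q \right)} = 2 I$ ($N{\left(I,Q \right)} = I - - I = I + I = 2 I$)
$\left(M{\left(5,-4 \right)} - \left(-3 - d{\left(2 \right)} + N{\left(4,2 \right)}\right)\right)^{2} = \left(5 - 8\right)^{2} = \left(-3\right)^{2} = 9$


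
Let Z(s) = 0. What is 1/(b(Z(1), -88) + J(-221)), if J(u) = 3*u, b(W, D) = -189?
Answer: -1/852 ≈ -0.0011737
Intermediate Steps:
1/(b(Z(1), -88) + J(-221)) = 1/(-189 + 3*(-221)) = 1/(-189 - 663) = 1/(-852) = -1/852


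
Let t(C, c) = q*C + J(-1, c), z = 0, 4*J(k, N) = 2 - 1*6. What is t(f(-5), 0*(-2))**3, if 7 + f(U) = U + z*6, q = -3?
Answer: 42875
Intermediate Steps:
J(k, N) = -1 (J(k, N) = (2 - 1*6)/4 = (2 - 6)/4 = (1/4)*(-4) = -1)
f(U) = -7 + U (f(U) = -7 + (U + 0*6) = -7 + (U + 0) = -7 + U)
t(C, c) = -1 - 3*C (t(C, c) = -3*C - 1 = -1 - 3*C)
t(f(-5), 0*(-2))**3 = (-1 - 3*(-7 - 5))**3 = (-1 - 3*(-12))**3 = (-1 + 36)**3 = 35**3 = 42875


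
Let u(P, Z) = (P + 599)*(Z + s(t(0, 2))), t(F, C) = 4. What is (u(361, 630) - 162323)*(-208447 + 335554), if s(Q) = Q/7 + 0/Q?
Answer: 394181559153/7 ≈ 5.6312e+10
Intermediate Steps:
s(Q) = Q/7 (s(Q) = Q*(⅐) + 0 = Q/7 + 0 = Q/7)
u(P, Z) = (599 + P)*(4/7 + Z) (u(P, Z) = (P + 599)*(Z + (⅐)*4) = (599 + P)*(Z + 4/7) = (599 + P)*(4/7 + Z))
(u(361, 630) - 162323)*(-208447 + 335554) = ((2396/7 + 599*630 + (4/7)*361 + 361*630) - 162323)*(-208447 + 335554) = ((2396/7 + 377370 + 1444/7 + 227430) - 162323)*127107 = (4237440/7 - 162323)*127107 = (3101179/7)*127107 = 394181559153/7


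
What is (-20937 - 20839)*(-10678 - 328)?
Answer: 459786656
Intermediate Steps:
(-20937 - 20839)*(-10678 - 328) = -41776*(-11006) = 459786656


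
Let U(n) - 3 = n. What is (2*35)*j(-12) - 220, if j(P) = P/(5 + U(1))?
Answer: -940/3 ≈ -313.33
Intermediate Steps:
U(n) = 3 + n
j(P) = P/9 (j(P) = P/(5 + (3 + 1)) = P/(5 + 4) = P/9)
(2*35)*j(-12) - 220 = (2*35)*((⅑)*(-12)) - 220 = 70*(-4/3) - 220 = -280/3 - 220 = -940/3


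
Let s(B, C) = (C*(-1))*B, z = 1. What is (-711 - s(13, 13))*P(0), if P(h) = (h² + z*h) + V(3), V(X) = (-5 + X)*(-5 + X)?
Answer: -2168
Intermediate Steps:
V(X) = (-5 + X)²
s(B, C) = -B*C (s(B, C) = (-C)*B = -B*C)
P(h) = 4 + h + h² (P(h) = (h² + 1*h) + (-5 + 3)² = (h² + h) + (-2)² = (h + h²) + 4 = 4 + h + h²)
(-711 - s(13, 13))*P(0) = (-711 - (-1)*13*13)*(4 + 0 + 0²) = (-711 - 1*(-169))*(4 + 0 + 0) = (-711 + 169)*4 = -542*4 = -2168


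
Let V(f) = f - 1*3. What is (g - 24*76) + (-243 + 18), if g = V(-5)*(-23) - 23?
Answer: -1888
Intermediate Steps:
V(f) = -3 + f (V(f) = f - 3 = -3 + f)
g = 161 (g = (-3 - 5)*(-23) - 23 = -8*(-23) - 23 = 184 - 23 = 161)
(g - 24*76) + (-243 + 18) = (161 - 24*76) + (-243 + 18) = (161 - 1824) - 225 = -1663 - 225 = -1888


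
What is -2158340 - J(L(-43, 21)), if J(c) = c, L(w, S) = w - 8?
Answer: -2158289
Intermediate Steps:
L(w, S) = -8 + w
-2158340 - J(L(-43, 21)) = -2158340 - (-8 - 43) = -2158340 - 1*(-51) = -2158340 + 51 = -2158289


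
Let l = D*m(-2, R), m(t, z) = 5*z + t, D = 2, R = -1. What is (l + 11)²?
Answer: 9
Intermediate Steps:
m(t, z) = t + 5*z
l = -14 (l = 2*(-2 + 5*(-1)) = 2*(-2 - 5) = 2*(-7) = -14)
(l + 11)² = (-14 + 11)² = (-3)² = 9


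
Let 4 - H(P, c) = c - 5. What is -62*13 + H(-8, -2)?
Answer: -795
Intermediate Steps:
H(P, c) = 9 - c (H(P, c) = 4 - (c - 5) = 4 - (-5 + c) = 4 + (5 - c) = 9 - c)
-62*13 + H(-8, -2) = -62*13 + (9 - 1*(-2)) = -806 + (9 + 2) = -806 + 11 = -795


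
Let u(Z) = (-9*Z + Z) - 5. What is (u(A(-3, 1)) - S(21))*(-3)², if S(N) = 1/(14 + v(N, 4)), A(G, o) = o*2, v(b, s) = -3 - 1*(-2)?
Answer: -2466/13 ≈ -189.69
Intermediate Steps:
v(b, s) = -1 (v(b, s) = -3 + 2 = -1)
A(G, o) = 2*o
u(Z) = -5 - 8*Z (u(Z) = -8*Z - 5 = -5 - 8*Z)
S(N) = 1/13 (S(N) = 1/(14 - 1) = 1/13)
(u(A(-3, 1)) - S(21))*(-3)² = ((-5 - 16) - 1*1/13)*(-3)² = ((-5 - 8*2) - 1/13)*9 = ((-5 - 16) - 1/13)*9 = (-21 - 1/13)*9 = -274/13*9 = -2466/13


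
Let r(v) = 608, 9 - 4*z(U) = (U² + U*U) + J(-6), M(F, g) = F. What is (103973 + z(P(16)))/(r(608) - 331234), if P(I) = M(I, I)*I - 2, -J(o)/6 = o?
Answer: -286833/1322504 ≈ -0.21689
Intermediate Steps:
J(o) = -6*o
P(I) = -2 + I² (P(I) = I*I - 2 = I² - 2 = -2 + I²)
z(U) = -27/4 - U²/2 (z(U) = 9/4 - ((U² + U*U) - 6*(-6))/4 = 9/4 - ((U² + U²) + 36)/4 = 9/4 - (2*U² + 36)/4 = 9/4 - (36 + 2*U²)/4 = 9/4 + (-9 - U²/2) = -27/4 - U²/2)
(103973 + z(P(16)))/(r(608) - 331234) = (103973 + (-27/4 - (-2 + 16²)²/2))/(608 - 331234) = (103973 + (-27/4 - (-2 + 256)²/2))/(-330626) = (103973 + (-27/4 - ½*254²))*(-1/330626) = (103973 + (-27/4 - ½*64516))*(-1/330626) = (103973 + (-27/4 - 32258))*(-1/330626) = (103973 - 129059/4)*(-1/330626) = (286833/4)*(-1/330626) = -286833/1322504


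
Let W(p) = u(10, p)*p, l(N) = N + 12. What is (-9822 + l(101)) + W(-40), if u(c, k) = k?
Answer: -8109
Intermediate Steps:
l(N) = 12 + N
W(p) = p² (W(p) = p*p = p²)
(-9822 + l(101)) + W(-40) = (-9822 + (12 + 101)) + (-40)² = (-9822 + 113) + 1600 = -9709 + 1600 = -8109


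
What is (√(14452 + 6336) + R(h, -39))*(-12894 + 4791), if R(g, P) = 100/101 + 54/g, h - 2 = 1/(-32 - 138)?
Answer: -2595877080/11413 - 16206*√5197 ≈ -1.3957e+6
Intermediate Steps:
h = 339/170 (h = 2 + 1/(-32 - 138) = 2 + 1/(-170) = 2 - 1/170 = 339/170 ≈ 1.9941)
R(g, P) = 100/101 + 54/g (R(g, P) = 100*(1/101) + 54/g = 100/101 + 54/g)
(√(14452 + 6336) + R(h, -39))*(-12894 + 4791) = (√(14452 + 6336) + (100/101 + 54/(339/170)))*(-12894 + 4791) = (√20788 + (100/101 + 54*(170/339)))*(-8103) = (2*√5197 + (100/101 + 3060/113))*(-8103) = (2*√5197 + 320360/11413)*(-8103) = (320360/11413 + 2*√5197)*(-8103) = -2595877080/11413 - 16206*√5197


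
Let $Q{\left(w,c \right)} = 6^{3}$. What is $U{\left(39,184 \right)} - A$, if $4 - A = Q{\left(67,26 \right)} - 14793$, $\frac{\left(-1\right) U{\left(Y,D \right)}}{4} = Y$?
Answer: $-14737$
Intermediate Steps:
$U{\left(Y,D \right)} = - 4 Y$
$Q{\left(w,c \right)} = 216$
$A = 14581$ ($A = 4 - \left(216 - 14793\right) = 4 - -14577 = 4 + 14577 = 14581$)
$U{\left(39,184 \right)} - A = \left(-4\right) 39 - 14581 = -156 - 14581 = -14737$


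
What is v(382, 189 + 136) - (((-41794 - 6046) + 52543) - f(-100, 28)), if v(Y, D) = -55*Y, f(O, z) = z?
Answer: -25685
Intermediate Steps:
v(382, 189 + 136) - (((-41794 - 6046) + 52543) - f(-100, 28)) = -55*382 - (((-41794 - 6046) + 52543) - 1*28) = -21010 - ((-47840 + 52543) - 28) = -21010 - (4703 - 28) = -21010 - 1*4675 = -21010 - 4675 = -25685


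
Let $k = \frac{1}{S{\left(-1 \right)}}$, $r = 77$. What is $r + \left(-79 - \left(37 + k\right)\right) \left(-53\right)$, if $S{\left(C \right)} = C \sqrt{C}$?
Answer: $6225 + 53 i \approx 6225.0 + 53.0 i$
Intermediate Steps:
$S{\left(C \right)} = C^{\frac{3}{2}}$
$k = i$ ($k = \frac{1}{\left(-1\right)^{\frac{3}{2}}} = \frac{1}{\left(-1\right) i} = i \approx 1.0 i$)
$r + \left(-79 - \left(37 + k\right)\right) \left(-53\right) = 77 + \left(-79 - \left(37 + i\right)\right) \left(-53\right) = 77 + \left(-116 - i\right) \left(-53\right) = 77 + \left(6148 + 53 i\right) = 6225 + 53 i$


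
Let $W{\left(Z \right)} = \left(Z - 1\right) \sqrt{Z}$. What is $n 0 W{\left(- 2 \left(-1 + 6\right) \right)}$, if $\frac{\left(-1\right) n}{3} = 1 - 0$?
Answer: $0$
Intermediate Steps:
$W{\left(Z \right)} = \sqrt{Z} \left(-1 + Z\right)$ ($W{\left(Z \right)} = \left(Z - 1\right) \sqrt{Z} = \left(-1 + Z\right) \sqrt{Z} = \sqrt{Z} \left(-1 + Z\right)$)
$n = -3$ ($n = - 3 \left(1 - 0\right) = - 3 \left(1 + 0\right) = \left(-3\right) 1 = -3$)
$n 0 W{\left(- 2 \left(-1 + 6\right) \right)} = \left(-3\right) 0 \sqrt{- 2 \left(-1 + 6\right)} \left(-1 - 2 \left(-1 + 6\right)\right) = 0 \sqrt{\left(-2\right) 5} \left(-1 - 10\right) = 0 \sqrt{-10} \left(-1 - 10\right) = 0 i \sqrt{10} \left(-11\right) = 0 \left(- 11 i \sqrt{10}\right) = 0$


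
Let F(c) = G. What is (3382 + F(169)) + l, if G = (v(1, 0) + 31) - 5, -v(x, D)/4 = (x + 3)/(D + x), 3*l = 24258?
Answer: 11478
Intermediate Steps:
l = 8086 (l = (⅓)*24258 = 8086)
v(x, D) = -4*(3 + x)/(D + x) (v(x, D) = -4*(x + 3)/(D + x) = -4*(3 + x)/(D + x))
G = 10 (G = (4*(-3 - 1*1)/(0 + 1) + 31) - 5 = (4*(-3 - 1)/1 + 31) - 5 = (4*1*(-4) + 31) - 5 = (-16 + 31) - 5 = 15 - 5 = 10)
F(c) = 10
(3382 + F(169)) + l = (3382 + 10) + 8086 = 3392 + 8086 = 11478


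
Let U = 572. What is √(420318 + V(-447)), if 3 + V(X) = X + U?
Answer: 2*√105110 ≈ 648.41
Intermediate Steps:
V(X) = 569 + X (V(X) = -3 + (X + 572) = -3 + (572 + X) = 569 + X)
√(420318 + V(-447)) = √(420318 + (569 - 447)) = √(420318 + 122) = √420440 = 2*√105110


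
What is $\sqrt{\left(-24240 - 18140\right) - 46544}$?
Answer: $2 i \sqrt{22231} \approx 298.2 i$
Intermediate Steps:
$\sqrt{\left(-24240 - 18140\right) - 46544} = \sqrt{-42380 - 46544} = \sqrt{-88924} = 2 i \sqrt{22231}$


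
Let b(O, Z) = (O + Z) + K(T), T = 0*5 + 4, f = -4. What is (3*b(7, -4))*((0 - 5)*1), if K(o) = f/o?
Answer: -30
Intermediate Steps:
T = 4 (T = 0 + 4 = 4)
K(o) = -4/o
b(O, Z) = -1 + O + Z (b(O, Z) = (O + Z) - 4/4 = (O + Z) - 4*¼ = (O + Z) - 1 = -1 + O + Z)
(3*b(7, -4))*((0 - 5)*1) = (3*(-1 + 7 - 4))*((0 - 5)*1) = (3*2)*(-5*1) = 6*(-5) = -30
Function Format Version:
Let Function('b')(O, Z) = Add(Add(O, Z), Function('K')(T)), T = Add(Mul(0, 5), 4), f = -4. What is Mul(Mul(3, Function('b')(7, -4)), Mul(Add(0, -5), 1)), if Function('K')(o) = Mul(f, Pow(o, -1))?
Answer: -30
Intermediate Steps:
T = 4 (T = Add(0, 4) = 4)
Function('K')(o) = Mul(-4, Pow(o, -1))
Function('b')(O, Z) = Add(-1, O, Z) (Function('b')(O, Z) = Add(Add(O, Z), Mul(-4, Pow(4, -1))) = Add(Add(O, Z), Mul(-4, Rational(1, 4))) = Add(Add(O, Z), -1) = Add(-1, O, Z))
Mul(Mul(3, Function('b')(7, -4)), Mul(Add(0, -5), 1)) = Mul(Mul(3, Add(-1, 7, -4)), Mul(Add(0, -5), 1)) = Mul(Mul(3, 2), Mul(-5, 1)) = Mul(6, -5) = -30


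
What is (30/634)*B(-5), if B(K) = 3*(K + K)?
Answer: -450/317 ≈ -1.4196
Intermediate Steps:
B(K) = 6*K (B(K) = 3*(2*K) = 6*K)
(30/634)*B(-5) = (30/634)*(6*(-5)) = (30*(1/634))*(-30) = (15/317)*(-30) = -450/317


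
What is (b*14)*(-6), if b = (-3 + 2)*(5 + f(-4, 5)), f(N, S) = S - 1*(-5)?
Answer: 1260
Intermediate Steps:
f(N, S) = 5 + S (f(N, S) = S + 5 = 5 + S)
b = -15 (b = (-3 + 2)*(5 + (5 + 5)) = -(5 + 10) = -1*15 = -15)
(b*14)*(-6) = -15*14*(-6) = -210*(-6) = 1260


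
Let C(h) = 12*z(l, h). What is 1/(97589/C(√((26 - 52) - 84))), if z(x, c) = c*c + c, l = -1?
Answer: -1320/97589 + 12*I*√110/97589 ≈ -0.013526 + 0.0012897*I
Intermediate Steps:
z(x, c) = c + c² (z(x, c) = c² + c = c + c²)
C(h) = 12*h*(1 + h) (C(h) = 12*(h*(1 + h)) = 12*h*(1 + h))
1/(97589/C(√((26 - 52) - 84))) = 1/(97589/((12*√((26 - 52) - 84)*(1 + √((26 - 52) - 84))))) = 1/(97589/((12*√(-26 - 84)*(1 + √(-26 - 84))))) = 1/(97589/((12*√(-110)*(1 + √(-110))))) = 1/(97589/((12*(I*√110)*(1 + I*√110)))) = 1/(97589/((12*I*√110*(1 + I*√110)))) = 1/(97589*(-I*√110/(1320*(1 + I*√110)))) = 1/(-97589*I*√110/(1320*(1 + I*√110))) = 12*I*√110*(1 + I*√110)/97589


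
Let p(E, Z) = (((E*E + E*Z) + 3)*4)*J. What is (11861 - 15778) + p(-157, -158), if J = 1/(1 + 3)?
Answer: 45541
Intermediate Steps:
J = 1/4 ≈ 0.25000
p(E, Z) = 3 + E**2 + E*Z (p(E, Z) = (((E*E + E*Z) + 3)*4)*(1/4) = (((E**2 + E*Z) + 3)*4)*(1/4) = ((3 + E**2 + E*Z)*4)*(1/4) = (12 + 4*E**2 + 4*E*Z)*(1/4) = 3 + E**2 + E*Z)
(11861 - 15778) + p(-157, -158) = (11861 - 15778) + (3 + (-157)**2 - 157*(-158)) = -3917 + (3 + 24649 + 24806) = -3917 + 49458 = 45541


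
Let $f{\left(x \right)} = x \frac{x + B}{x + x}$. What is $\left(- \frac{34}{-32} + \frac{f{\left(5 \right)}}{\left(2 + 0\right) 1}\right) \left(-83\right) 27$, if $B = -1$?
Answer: $- \frac{73953}{16} \approx -4622.1$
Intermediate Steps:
$f{\left(x \right)} = - \frac{1}{2} + \frac{x}{2}$ ($f{\left(x \right)} = x \frac{x - 1}{x + x} = x \frac{-1 + x}{2 x} = - \frac{1}{2} + \frac{x}{2}$)
$\left(- \frac{34}{-32} + \frac{f{\left(5 \right)}}{\left(2 + 0\right) 1}\right) \left(-83\right) 27 = \left(- \frac{34}{-32} + \frac{- \frac{1}{2} + \frac{1}{2} \cdot 5}{\left(2 + 0\right) 1}\right) \left(-83\right) 27 = \left(\left(-34\right) \left(- \frac{1}{32}\right) + \frac{- \frac{1}{2} + \frac{5}{2}}{2 \cdot 1}\right) \left(-83\right) 27 = \left(\frac{17}{16} + \frac{2}{2}\right) \left(-83\right) 27 = \left(\frac{17}{16} + 2 \cdot \frac{1}{2}\right) \left(-83\right) 27 = \left(\frac{17}{16} + 1\right) \left(-83\right) 27 = \frac{33}{16} \left(-83\right) 27 = \left(- \frac{2739}{16}\right) 27 = - \frac{73953}{16}$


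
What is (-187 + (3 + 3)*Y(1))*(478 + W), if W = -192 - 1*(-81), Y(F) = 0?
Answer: -68629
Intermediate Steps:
W = -111 (W = -192 + 81 = -111)
(-187 + (3 + 3)*Y(1))*(478 + W) = (-187 + (3 + 3)*0)*(478 - 111) = (-187 + 6*0)*367 = (-187 + 0)*367 = -187*367 = -68629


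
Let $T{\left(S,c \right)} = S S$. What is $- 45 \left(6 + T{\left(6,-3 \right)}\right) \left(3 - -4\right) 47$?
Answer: $-621810$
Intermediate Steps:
$T{\left(S,c \right)} = S^{2}$
$- 45 \left(6 + T{\left(6,-3 \right)}\right) \left(3 - -4\right) 47 = - 45 \left(6 + 6^{2}\right) \left(3 - -4\right) 47 = - 45 \left(6 + 36\right) \left(3 + 4\right) 47 = - 45 \cdot 42 \cdot 7 \cdot 47 = \left(-45\right) 294 \cdot 47 = \left(-13230\right) 47 = -621810$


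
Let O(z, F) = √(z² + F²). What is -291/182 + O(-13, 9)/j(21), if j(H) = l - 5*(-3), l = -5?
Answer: -291/182 + √10/2 ≈ -0.017762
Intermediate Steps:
j(H) = 10 (j(H) = -5 - 5*(-3) = -5 + 15 = 10)
O(z, F) = √(F² + z²)
-291/182 + O(-13, 9)/j(21) = -291/182 + √(9² + (-13)²)/10 = -291*1/182 + √(81 + 169)*(⅒) = -291/182 + √250*(⅒) = -291/182 + (5*√10)*(⅒) = -291/182 + √10/2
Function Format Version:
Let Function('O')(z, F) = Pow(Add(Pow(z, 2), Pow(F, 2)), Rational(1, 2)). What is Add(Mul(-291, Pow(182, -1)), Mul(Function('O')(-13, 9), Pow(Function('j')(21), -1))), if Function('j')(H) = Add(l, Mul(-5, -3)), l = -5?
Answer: Add(Rational(-291, 182), Mul(Rational(1, 2), Pow(10, Rational(1, 2)))) ≈ -0.017762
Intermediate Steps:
Function('j')(H) = 10 (Function('j')(H) = Add(-5, Mul(-5, -3)) = Add(-5, 15) = 10)
Function('O')(z, F) = Pow(Add(Pow(F, 2), Pow(z, 2)), Rational(1, 2))
Add(Mul(-291, Pow(182, -1)), Mul(Function('O')(-13, 9), Pow(Function('j')(21), -1))) = Add(Mul(-291, Pow(182, -1)), Mul(Pow(Add(Pow(9, 2), Pow(-13, 2)), Rational(1, 2)), Pow(10, -1))) = Add(Mul(-291, Rational(1, 182)), Mul(Pow(Add(81, 169), Rational(1, 2)), Rational(1, 10))) = Add(Rational(-291, 182), Mul(Pow(250, Rational(1, 2)), Rational(1, 10))) = Add(Rational(-291, 182), Mul(Mul(5, Pow(10, Rational(1, 2))), Rational(1, 10))) = Add(Rational(-291, 182), Mul(Rational(1, 2), Pow(10, Rational(1, 2))))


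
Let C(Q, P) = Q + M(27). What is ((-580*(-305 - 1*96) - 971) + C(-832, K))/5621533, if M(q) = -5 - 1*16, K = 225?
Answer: 230756/5621533 ≈ 0.041049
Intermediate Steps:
M(q) = -21 (M(q) = -5 - 16 = -21)
C(Q, P) = -21 + Q (C(Q, P) = Q - 21 = -21 + Q)
((-580*(-305 - 1*96) - 971) + C(-832, K))/5621533 = ((-580*(-305 - 1*96) - 971) + (-21 - 832))/5621533 = ((-580*(-305 - 96) - 971) - 853)*(1/5621533) = ((-580*(-401) - 971) - 853)*(1/5621533) = ((232580 - 971) - 853)*(1/5621533) = (231609 - 853)*(1/5621533) = 230756*(1/5621533) = 230756/5621533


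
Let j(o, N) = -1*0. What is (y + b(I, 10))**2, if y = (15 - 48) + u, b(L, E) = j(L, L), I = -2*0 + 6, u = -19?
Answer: 2704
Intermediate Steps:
I = 6 (I = 0 + 6 = 6)
j(o, N) = 0
b(L, E) = 0
y = -52 (y = (15 - 48) - 19 = -33 - 19 = -52)
(y + b(I, 10))**2 = (-52 + 0)**2 = (-52)**2 = 2704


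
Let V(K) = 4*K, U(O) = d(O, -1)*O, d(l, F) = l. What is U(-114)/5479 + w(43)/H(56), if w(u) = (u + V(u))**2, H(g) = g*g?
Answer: 294022231/17182144 ≈ 17.112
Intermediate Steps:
H(g) = g**2
U(O) = O**2 (U(O) = O*O = O**2)
w(u) = 25*u**2 (w(u) = (u + 4*u)**2 = (5*u)**2 = 25*u**2)
U(-114)/5479 + w(43)/H(56) = (-114)**2/5479 + (25*43**2)/(56**2) = 12996*(1/5479) + (25*1849)/3136 = 12996/5479 + 46225*(1/3136) = 12996/5479 + 46225/3136 = 294022231/17182144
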